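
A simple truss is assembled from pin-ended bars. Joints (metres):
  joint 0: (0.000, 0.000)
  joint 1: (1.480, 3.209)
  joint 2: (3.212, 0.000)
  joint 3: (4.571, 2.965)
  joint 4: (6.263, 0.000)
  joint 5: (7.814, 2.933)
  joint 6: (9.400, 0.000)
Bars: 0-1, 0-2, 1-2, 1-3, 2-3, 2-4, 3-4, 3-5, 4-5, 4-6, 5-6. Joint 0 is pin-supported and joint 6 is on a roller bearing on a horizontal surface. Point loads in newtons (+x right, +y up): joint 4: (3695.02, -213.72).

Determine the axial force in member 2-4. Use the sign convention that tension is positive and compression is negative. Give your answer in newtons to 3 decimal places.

3804.976

N=7 nodes, M=11 members, R=3 reactions → 2N=14, M+R=14
member 0 (0-1): L=3.5338, (cx,cy)=(0.4188,0.9081)
member 1 (0-2): L=3.2120, (cx,cy)=(1.0000,0.0000)
member 2 (1-2): L=3.6466, (cx,cy)=(0.4750,-0.8800)
member 3 (1-3): L=3.1006, (cx,cy)=(0.9969,-0.0787)
member 4 (2-3): L=3.2616, (cx,cy)=(0.4167,0.9091)
member 5 (2-4): L=3.0510, (cx,cy)=(1.0000,0.0000)
member 6 (3-4): L=3.4138, (cx,cy)=(0.4956,-0.8685)
member 7 (3-5): L=3.2432, (cx,cy)=(1.0000,-0.0099)
member 8 (4-5): L=3.3178, (cx,cy)=(0.4675,0.8840)
member 9 (4-6): L=3.1370, (cx,cy)=(1.0000,0.0000)
member 10 (5-6): L=3.3343, (cx,cy)=(0.4757,-0.8796)
solve A·x = −loads:
  F[0-1] = -78.5434 N (compression)
  F[0-2] = +3727.9145 N (tension)
  F[1-2] = +87.7378 N (tension)
  F[1-3] = -74.7990 N (compression)
  F[2-3] = -84.9335 N (compression)
  F[2-4] = +3804.9759 N (tension)
  F[3-4] = +83.8408 N (tension)
  F[3-5] = -151.5176 N (compression)
  F[4-5] = +159.3896 N (tension)
  F[4-6] = +77.0000 N (tension)
  F[5-6] = -161.8821 N (compression)
  Rx@0 = -3695.0200 N
  Ry@0 = +71.3234 N
  Ry@6 = +142.3966 N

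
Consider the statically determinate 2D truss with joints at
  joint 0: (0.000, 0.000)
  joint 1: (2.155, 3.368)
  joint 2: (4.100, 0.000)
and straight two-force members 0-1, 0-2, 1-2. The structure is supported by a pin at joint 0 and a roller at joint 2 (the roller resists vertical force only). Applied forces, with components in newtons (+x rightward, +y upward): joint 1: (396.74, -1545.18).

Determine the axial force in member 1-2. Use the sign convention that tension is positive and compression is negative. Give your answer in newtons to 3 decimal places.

-1314.211

N=3 nodes, M=3 members, R=3 reactions → 2N=6, M+R=6
member 0 (0-1): L=3.9984, (cx,cy)=(0.5390,0.8423)
member 1 (0-2): L=4.1000, (cx,cy)=(1.0000,0.0000)
member 2 (1-2): L=3.8893, (cx,cy)=(0.5001,-0.8660)
solve A·x = −loads:
  F[0-1] = -483.3150 N (compression)
  F[0-2] = +657.2281 N (tension)
  F[1-2] = -1314.2108 N (compression)
  Rx@0 = -396.7400 N
  Ry@0 = +407.1109 N
  Ry@2 = +1138.0691 N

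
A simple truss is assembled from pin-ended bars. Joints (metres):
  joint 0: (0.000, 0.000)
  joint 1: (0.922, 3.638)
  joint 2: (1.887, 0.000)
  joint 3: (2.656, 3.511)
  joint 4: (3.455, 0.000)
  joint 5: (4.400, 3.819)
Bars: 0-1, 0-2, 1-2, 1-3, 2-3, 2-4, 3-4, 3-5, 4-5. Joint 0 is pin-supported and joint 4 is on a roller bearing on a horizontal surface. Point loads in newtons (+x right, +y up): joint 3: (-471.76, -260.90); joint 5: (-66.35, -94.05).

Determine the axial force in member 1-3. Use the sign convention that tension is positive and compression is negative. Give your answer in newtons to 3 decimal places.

-311.526

N=6 nodes, M=9 members, R=3 reactions → 2N=12, M+R=12
member 0 (0-1): L=3.7530, (cx,cy)=(0.2457,0.9694)
member 1 (0-2): L=1.8870, (cx,cy)=(1.0000,0.0000)
member 2 (1-2): L=3.7638, (cx,cy)=(0.2564,-0.9666)
member 3 (1-3): L=1.7386, (cx,cy)=(0.9973,-0.0730)
member 4 (2-3): L=3.5942, (cx,cy)=(0.2140,0.9768)
member 5 (2-4): L=1.5680, (cx,cy)=(1.0000,0.0000)
member 6 (3-4): L=3.6008, (cx,cy)=(0.2219,-0.9751)
member 7 (3-5): L=1.7710, (cx,cy)=(0.9848,0.1739)
member 8 (4-5): L=3.9342, (cx,cy)=(0.2402,0.9707)
solve A·x = −loads:
  F[0-1] = -605.9274 N (compression)
  F[0-2] = -389.2524 N (compression)
  F[1-2] = +631.2127 N (tension)
  F[1-3] = -311.5259 N (compression)
  F[2-3] = -624.5764 N (compression)
  F[2-4] = -93.7856 N (compression)
  F[3-4] = +326.6459 N (tension)
  F[3-5] = -45.7432 N (compression)
  F[4-5] = -88.6912 N (compression)
  Rx@0 = +538.1100 N
  Ry@0 = +587.3580 N
  Ry@4 = -232.4080 N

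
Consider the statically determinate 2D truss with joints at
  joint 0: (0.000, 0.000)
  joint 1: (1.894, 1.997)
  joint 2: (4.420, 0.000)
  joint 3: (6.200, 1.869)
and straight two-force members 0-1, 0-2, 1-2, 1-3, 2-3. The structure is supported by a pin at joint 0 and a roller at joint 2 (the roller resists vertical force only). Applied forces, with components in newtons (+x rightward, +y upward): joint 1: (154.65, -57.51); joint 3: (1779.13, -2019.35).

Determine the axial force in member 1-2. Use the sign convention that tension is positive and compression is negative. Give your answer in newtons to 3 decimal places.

N=4 nodes, M=5 members, R=3 reactions → 2N=8, M+R=8
member 0 (0-1): L=2.7523, (cx,cy)=(0.6881,0.7256)
member 1 (0-2): L=4.4200, (cx,cy)=(1.0000,0.0000)
member 2 (1-2): L=3.2200, (cx,cy)=(0.7845,-0.6202)
member 3 (1-3): L=4.3079, (cx,cy)=(0.9996,-0.0297)
member 4 (2-3): L=2.5810, (cx,cy)=(0.6897,0.7241)
solve A·x = −loads:
  F[0-1] = +2208.6540 N (tension)
  F[0-2] = +413.9000 N (tension)
  F[1-2] = -2849.2952 N (compression)
  F[1-3] = +3601.9822 N (tension)
  F[2-3] = -2640.8296 N (compression)
  Rx@0 = -1933.7800 N
  Ry@0 = -1602.5346 N
  Ry@2 = +3679.3946 N

-2849.295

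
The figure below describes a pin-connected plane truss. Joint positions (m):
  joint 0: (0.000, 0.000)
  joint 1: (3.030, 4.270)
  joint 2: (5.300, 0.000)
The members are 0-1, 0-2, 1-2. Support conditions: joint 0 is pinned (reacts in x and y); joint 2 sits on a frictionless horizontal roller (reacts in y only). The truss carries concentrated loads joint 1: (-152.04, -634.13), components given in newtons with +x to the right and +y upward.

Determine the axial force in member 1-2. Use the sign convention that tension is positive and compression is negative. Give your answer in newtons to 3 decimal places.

N=3 nodes, M=3 members, R=3 reactions → 2N=6, M+R=6
member 0 (0-1): L=5.2358, (cx,cy)=(0.5787,0.8155)
member 1 (0-2): L=5.3000, (cx,cy)=(1.0000,0.0000)
member 2 (1-2): L=4.8359, (cx,cy)=(0.4694,-0.8830)
solve A·x = −loads:
  F[0-1] = -483.2301 N (compression)
  F[0-2] = +127.6082 N (tension)
  F[1-2] = -271.8497 N (compression)
  Rx@0 = +152.0400 N
  Ry@0 = +394.0917 N
  Ry@2 = +240.0383 N

-271.850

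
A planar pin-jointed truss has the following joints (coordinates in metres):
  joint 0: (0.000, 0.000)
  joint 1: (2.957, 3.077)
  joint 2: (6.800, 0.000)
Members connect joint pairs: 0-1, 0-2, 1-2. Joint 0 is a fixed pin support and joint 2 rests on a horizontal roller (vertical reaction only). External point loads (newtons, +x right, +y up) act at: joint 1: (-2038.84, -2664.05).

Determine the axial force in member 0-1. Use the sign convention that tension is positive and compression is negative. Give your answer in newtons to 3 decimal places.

N=3 nodes, M=3 members, R=3 reactions → 2N=6, M+R=6
member 0 (0-1): L=4.2675, (cx,cy)=(0.6929,0.7210)
member 1 (0-2): L=6.8000, (cx,cy)=(1.0000,0.0000)
member 2 (1-2): L=4.9231, (cx,cy)=(0.7806,-0.6250)
solve A·x = −loads:
  F[0-1] = -3367.6357 N (compression)
  F[0-2] = +294.6194 N (tension)
  F[1-2] = -377.4215 N (compression)
  Rx@0 = +2038.8400 N
  Ry@0 = +2428.1551 N
  Ry@2 = +235.8949 N

-3367.636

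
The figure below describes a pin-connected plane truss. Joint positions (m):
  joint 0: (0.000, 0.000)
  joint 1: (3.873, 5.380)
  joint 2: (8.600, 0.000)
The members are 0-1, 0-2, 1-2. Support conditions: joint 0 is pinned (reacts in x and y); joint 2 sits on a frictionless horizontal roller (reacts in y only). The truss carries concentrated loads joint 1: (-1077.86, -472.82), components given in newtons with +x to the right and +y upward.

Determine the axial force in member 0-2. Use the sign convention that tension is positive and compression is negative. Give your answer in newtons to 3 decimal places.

-405.358

N=3 nodes, M=3 members, R=3 reactions → 2N=6, M+R=6
member 0 (0-1): L=6.6291, (cx,cy)=(0.5842,0.8116)
member 1 (0-2): L=8.6000, (cx,cy)=(1.0000,0.0000)
member 2 (1-2): L=7.1616, (cx,cy)=(0.6600,-0.7512)
solve A·x = −loads:
  F[0-1] = -1151.0614 N (compression)
  F[0-2] = -405.3580 N (compression)
  F[1-2] = +614.1366 N (tension)
  Rx@0 = +1077.8600 N
  Ry@0 = +934.1752 N
  Ry@2 = -461.3552 N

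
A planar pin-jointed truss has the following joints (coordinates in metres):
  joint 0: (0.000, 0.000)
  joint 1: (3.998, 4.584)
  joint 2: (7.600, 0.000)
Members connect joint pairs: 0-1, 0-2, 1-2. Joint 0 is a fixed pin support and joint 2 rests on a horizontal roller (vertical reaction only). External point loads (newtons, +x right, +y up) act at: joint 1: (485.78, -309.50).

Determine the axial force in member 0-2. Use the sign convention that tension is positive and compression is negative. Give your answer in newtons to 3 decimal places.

N=3 nodes, M=3 members, R=3 reactions → 2N=6, M+R=6
member 0 (0-1): L=6.0825, (cx,cy)=(0.6573,0.7536)
member 1 (0-2): L=7.6000, (cx,cy)=(1.0000,0.0000)
member 2 (1-2): L=5.8299, (cx,cy)=(0.6179,-0.7863)
solve A·x = −loads:
  F[0-1] = +194.1462 N (tension)
  F[0-2] = +358.1690 N (tension)
  F[1-2] = -579.7005 N (compression)
  Rx@0 = -485.7800 N
  Ry@0 = -146.3153 N
  Ry@2 = +455.8153 N

358.169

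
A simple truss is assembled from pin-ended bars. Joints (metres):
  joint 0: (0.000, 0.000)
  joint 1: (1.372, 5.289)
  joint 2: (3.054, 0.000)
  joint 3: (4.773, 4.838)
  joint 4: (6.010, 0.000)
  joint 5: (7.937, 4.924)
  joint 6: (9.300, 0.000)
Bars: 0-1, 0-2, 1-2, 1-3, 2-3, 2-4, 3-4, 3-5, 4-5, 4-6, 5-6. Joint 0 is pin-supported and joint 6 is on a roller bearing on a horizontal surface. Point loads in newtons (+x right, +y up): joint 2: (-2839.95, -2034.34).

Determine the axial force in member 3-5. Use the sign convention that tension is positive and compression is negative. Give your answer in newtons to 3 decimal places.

N=7 nodes, M=11 members, R=3 reactions → 2N=14, M+R=14
member 0 (0-1): L=5.4641, (cx,cy)=(0.2511,0.9680)
member 1 (0-2): L=3.0540, (cx,cy)=(1.0000,0.0000)
member 2 (1-2): L=5.5500, (cx,cy)=(0.3031,-0.9530)
member 3 (1-3): L=3.4308, (cx,cy)=(0.9913,-0.1315)
member 4 (2-3): L=5.1343, (cx,cy)=(0.3348,0.9423)
member 5 (2-4): L=2.9560, (cx,cy)=(1.0000,0.0000)
member 6 (3-4): L=4.9936, (cx,cy)=(0.2477,-0.9688)
member 7 (3-5): L=3.1652, (cx,cy)=(0.9996,0.0272)
member 8 (4-5): L=5.2876, (cx,cy)=(0.3644,0.9312)
member 9 (4-6): L=3.2900, (cx,cy)=(1.0000,0.0000)
member 10 (5-6): L=5.1092, (cx,cy)=(0.2668,-0.9638)
solve A·x = −loads:
  F[0-1] = -1411.5105 N (compression)
  F[0-2] = -2485.5260 N (compression)
  F[1-2] = +1548.3304 N (tension)
  F[1-3] = -830.8751 N (compression)
  F[2-3] = +593.0533 N (tension)
  F[2-4] = +625.1068 N (tension)
  F[3-4] = -702.1995 N (compression)
  F[3-5] = -451.3280 N (compression)
  F[4-5] = +730.5551 N (tension)
  F[4-6] = +184.9215 N (tension)
  F[5-6] = -693.1725 N (compression)
  Rx@0 = +2839.9500 N
  Ry@0 = +1366.2890 N
  Ry@6 = +668.0510 N

-451.328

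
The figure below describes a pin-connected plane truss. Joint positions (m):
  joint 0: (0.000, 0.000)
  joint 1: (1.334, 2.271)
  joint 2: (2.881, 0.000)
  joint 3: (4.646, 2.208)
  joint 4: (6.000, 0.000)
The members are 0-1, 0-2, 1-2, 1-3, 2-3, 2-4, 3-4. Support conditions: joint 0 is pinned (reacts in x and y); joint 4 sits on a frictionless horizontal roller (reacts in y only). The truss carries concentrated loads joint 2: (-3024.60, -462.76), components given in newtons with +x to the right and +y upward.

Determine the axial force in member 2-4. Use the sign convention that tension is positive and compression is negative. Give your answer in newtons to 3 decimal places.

136.260

N=5 nodes, M=7 members, R=3 reactions → 2N=10, M+R=10
member 0 (0-1): L=2.6338, (cx,cy)=(0.5065,0.8622)
member 1 (0-2): L=2.8810, (cx,cy)=(1.0000,0.0000)
member 2 (1-2): L=2.7478, (cx,cy)=(0.5630,-0.8265)
member 3 (1-3): L=3.3126, (cx,cy)=(0.9998,-0.0190)
member 4 (2-3): L=2.8267, (cx,cy)=(0.6244,0.7811)
member 5 (2-4): L=3.1190, (cx,cy)=(1.0000,0.0000)
member 6 (3-4): L=2.5901, (cx,cy)=(0.5228,-0.8525)
solve A·x = −loads:
  F[0-1] = -278.9899 N (compression)
  F[0-2] = -2883.2946 N (compression)
  F[1-2] = +298.1843 N (tension)
  F[1-3] = -309.2351 N (compression)
  F[2-3] = +276.9401 N (tension)
  F[2-4] = +136.2597 N (tension)
  F[3-4] = -260.6538 N (compression)
  Rx@0 = +3024.6000 N
  Ry@0 = +240.5581 N
  Ry@4 = +222.2019 N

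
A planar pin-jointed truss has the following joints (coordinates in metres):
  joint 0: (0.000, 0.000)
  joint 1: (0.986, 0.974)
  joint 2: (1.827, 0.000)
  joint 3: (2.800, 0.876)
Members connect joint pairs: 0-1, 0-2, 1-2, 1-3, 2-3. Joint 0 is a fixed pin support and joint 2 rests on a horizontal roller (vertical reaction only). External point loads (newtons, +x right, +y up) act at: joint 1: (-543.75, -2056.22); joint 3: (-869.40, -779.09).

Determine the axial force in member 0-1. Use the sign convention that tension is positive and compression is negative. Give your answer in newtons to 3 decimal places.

-1762.088

N=4 nodes, M=5 members, R=3 reactions → 2N=8, M+R=8
member 0 (0-1): L=1.3860, (cx,cy)=(0.7114,0.7028)
member 1 (0-2): L=1.8270, (cx,cy)=(1.0000,0.0000)
member 2 (1-2): L=1.2868, (cx,cy)=(0.6535,-0.7569)
member 3 (1-3): L=1.8166, (cx,cy)=(0.9985,-0.0539)
member 4 (2-3): L=1.3092, (cx,cy)=(0.7432,0.6691)
solve A·x = −loads:
  F[0-1] = -1762.0876 N (compression)
  F[0-2] = -159.5609 N (compression)
  F[1-2] = -1080.3135 N (compression)
  F[1-3] = -3.8177 N (compression)
  F[2-3] = -1164.7079 N (compression)
  Rx@0 = +1413.1500 N
  Ry@0 = +1238.3324 N
  Ry@2 = +1596.9776 N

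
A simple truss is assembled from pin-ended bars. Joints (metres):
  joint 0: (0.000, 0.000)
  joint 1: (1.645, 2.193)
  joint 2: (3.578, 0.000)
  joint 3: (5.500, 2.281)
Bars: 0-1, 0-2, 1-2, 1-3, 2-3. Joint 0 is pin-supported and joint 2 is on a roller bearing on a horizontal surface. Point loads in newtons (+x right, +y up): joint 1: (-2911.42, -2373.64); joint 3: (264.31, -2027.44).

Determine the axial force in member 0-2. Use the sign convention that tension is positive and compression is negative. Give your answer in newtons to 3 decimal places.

N=4 nodes, M=5 members, R=3 reactions → 2N=8, M+R=8
member 0 (0-1): L=2.7414, (cx,cy)=(0.6001,0.8000)
member 1 (0-2): L=3.5780, (cx,cy)=(1.0000,0.0000)
member 2 (1-2): L=2.9233, (cx,cy)=(0.6612,-0.7502)
member 3 (1-3): L=3.8560, (cx,cy)=(0.9997,0.0228)
member 4 (2-3): L=2.9828, (cx,cy)=(0.6444,0.7647)
solve A·x = −loads:
  F[0-1] = -2261.6384 N (compression)
  F[0-2] = -1289.9950 N (compression)
  F[1-2] = -691.1892 N (compression)
  F[1-3] = +2011.8688 N (tension)
  F[2-3] = -2711.2593 N (compression)
  Rx@0 = +2647.1100 N
  Ry@0 = +1809.2117 N
  Ry@2 = +2591.8683 N

-1289.995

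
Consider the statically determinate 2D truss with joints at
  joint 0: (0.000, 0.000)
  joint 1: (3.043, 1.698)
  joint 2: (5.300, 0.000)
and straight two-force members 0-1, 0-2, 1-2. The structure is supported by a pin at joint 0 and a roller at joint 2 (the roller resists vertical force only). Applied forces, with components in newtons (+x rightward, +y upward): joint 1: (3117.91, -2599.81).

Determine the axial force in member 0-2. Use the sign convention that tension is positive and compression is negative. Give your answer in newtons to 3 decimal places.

N=3 nodes, M=3 members, R=3 reactions → 2N=6, M+R=6
member 0 (0-1): L=3.4847, (cx,cy)=(0.8732,0.4873)
member 1 (0-2): L=5.3000, (cx,cy)=(1.0000,0.0000)
member 2 (1-2): L=2.8244, (cx,cy)=(0.7991,-0.6012)
solve A·x = −loads:
  F[0-1] = -222.0901 N (compression)
  F[0-2] = +3311.8499 N (tension)
  F[1-2] = -4144.4392 N (compression)
  Rx@0 = -3117.9100 N
  Ry@0 = +108.2189 N
  Ry@2 = +2491.5911 N

3311.850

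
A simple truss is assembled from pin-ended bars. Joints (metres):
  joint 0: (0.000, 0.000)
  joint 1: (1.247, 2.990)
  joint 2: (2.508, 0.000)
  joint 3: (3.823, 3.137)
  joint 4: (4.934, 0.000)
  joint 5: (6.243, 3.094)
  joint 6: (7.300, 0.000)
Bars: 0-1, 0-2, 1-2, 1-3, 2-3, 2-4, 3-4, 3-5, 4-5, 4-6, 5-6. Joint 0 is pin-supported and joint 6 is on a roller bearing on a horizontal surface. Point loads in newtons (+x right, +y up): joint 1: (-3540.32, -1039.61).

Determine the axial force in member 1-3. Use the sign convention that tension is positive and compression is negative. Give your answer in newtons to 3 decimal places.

1994.698

N=7 nodes, M=11 members, R=3 reactions → 2N=14, M+R=14
member 0 (0-1): L=3.2396, (cx,cy)=(0.3849,0.9229)
member 1 (0-2): L=2.5080, (cx,cy)=(1.0000,0.0000)
member 2 (1-2): L=3.2450, (cx,cy)=(0.3886,-0.9214)
member 3 (1-3): L=2.5802, (cx,cy)=(0.9984,0.0570)
member 4 (2-3): L=3.4015, (cx,cy)=(0.3866,0.9222)
member 5 (2-4): L=2.4260, (cx,cy)=(1.0000,0.0000)
member 6 (3-4): L=3.3279, (cx,cy)=(0.3338,-0.9426)
member 7 (3-5): L=2.4204, (cx,cy)=(0.9998,-0.0178)
member 8 (4-5): L=3.3595, (cx,cy)=(0.3896,0.9210)
member 9 (4-6): L=2.3660, (cx,cy)=(1.0000,0.0000)
member 10 (5-6): L=3.2696, (cx,cy)=(0.3233,-0.9463)
solve A·x = −loads:
  F[0-1] = -2505.1201 N (compression)
  F[0-2] = -2576.0436 N (compression)
  F[1-2] = +1504.3603 N (tension)
  F[1-3] = +1994.6978 N (tension)
  F[2-3] = -1502.9909 N (compression)
  F[2-4] = -1410.4052 N (compression)
  F[3-4] = +1331.7292 N (tension)
  F[3-5] = +965.9711 N (tension)
  F[4-5] = -1363.0527 N (compression)
  F[4-6] = -434.7188 N (compression)
  F[5-6] = +1344.6956 N (tension)
  Rx@0 = +3540.3200 N
  Ry@0 = +2312.0981 N
  Ry@6 = -1272.4881 N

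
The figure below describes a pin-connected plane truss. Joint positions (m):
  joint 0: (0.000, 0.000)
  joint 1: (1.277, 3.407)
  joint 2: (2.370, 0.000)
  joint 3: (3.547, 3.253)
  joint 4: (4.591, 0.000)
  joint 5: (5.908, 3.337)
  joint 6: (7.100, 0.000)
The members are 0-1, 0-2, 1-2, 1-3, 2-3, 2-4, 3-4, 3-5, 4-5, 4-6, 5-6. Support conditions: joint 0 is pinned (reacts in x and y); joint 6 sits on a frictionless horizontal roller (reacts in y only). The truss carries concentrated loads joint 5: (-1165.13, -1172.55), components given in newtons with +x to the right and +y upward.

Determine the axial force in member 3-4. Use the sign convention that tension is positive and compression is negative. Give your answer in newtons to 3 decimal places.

743.052

N=7 nodes, M=11 members, R=3 reactions → 2N=14, M+R=14
member 0 (0-1): L=3.6385, (cx,cy)=(0.3510,0.9364)
member 1 (0-2): L=2.3700, (cx,cy)=(1.0000,0.0000)
member 2 (1-2): L=3.5780, (cx,cy)=(0.3055,-0.9522)
member 3 (1-3): L=2.2752, (cx,cy)=(0.9977,-0.0677)
member 4 (2-3): L=3.4594, (cx,cy)=(0.3402,0.9403)
member 5 (2-4): L=2.2210, (cx,cy)=(1.0000,0.0000)
member 6 (3-4): L=3.4164, (cx,cy)=(0.3056,-0.9522)
member 7 (3-5): L=2.3625, (cx,cy)=(0.9994,0.0356)
member 8 (4-5): L=3.5875, (cx,cy)=(0.3671,0.9302)
member 9 (4-6): L=2.5090, (cx,cy)=(1.0000,0.0000)
member 10 (5-6): L=3.5435, (cx,cy)=(0.3364,-0.9417)
solve A·x = −loads:
  F[0-1] = -795.0436 N (compression)
  F[0-2] = -886.0913 N (compression)
  F[1-2] = +819.5570 N (tension)
  F[1-3] = -530.6100 N (compression)
  F[2-3] = -829.8929 N (compression)
  F[2-4] = -353.3791 N (compression)
  F[3-4] = +743.0518 N (tension)
  F[3-5] = -1039.4720 N (compression)
  F[4-5] = -760.6162 N (compression)
  F[4-6] = +152.9141 N (tension)
  F[5-6] = -454.5739 N (compression)
  Rx@0 = +1165.1300 N
  Ry@0 = +744.4674 N
  Ry@6 = +428.0826 N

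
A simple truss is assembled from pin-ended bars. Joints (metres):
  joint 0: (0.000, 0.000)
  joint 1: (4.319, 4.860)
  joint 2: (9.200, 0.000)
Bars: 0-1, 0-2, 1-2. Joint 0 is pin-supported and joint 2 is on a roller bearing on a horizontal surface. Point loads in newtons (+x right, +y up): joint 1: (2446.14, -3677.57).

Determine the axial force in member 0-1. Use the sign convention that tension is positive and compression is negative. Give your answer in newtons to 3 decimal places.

N=3 nodes, M=3 members, R=3 reactions → 2N=6, M+R=6
member 0 (0-1): L=6.5018, (cx,cy)=(0.6643,0.7475)
member 1 (0-2): L=9.2000, (cx,cy)=(1.0000,0.0000)
member 2 (1-2): L=6.8879, (cx,cy)=(0.7086,-0.7056)
solve A·x = −loads:
  F[0-1] = -881.5028 N (compression)
  F[0-2] = +3031.7029 N (tension)
  F[1-2] = -4278.2620 N (compression)
  Rx@0 = -2446.1400 N
  Ry@0 = +658.9107 N
  Ry@2 = +3018.6593 N

-881.503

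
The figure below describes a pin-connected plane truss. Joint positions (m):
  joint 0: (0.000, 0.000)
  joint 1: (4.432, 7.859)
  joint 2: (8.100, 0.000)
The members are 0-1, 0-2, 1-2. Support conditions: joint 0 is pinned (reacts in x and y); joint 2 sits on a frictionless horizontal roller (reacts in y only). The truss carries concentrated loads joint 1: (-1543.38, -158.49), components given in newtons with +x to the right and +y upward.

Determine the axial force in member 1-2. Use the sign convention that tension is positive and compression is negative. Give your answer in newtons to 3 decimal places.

N=3 nodes, M=3 members, R=3 reactions → 2N=6, M+R=6
member 0 (0-1): L=9.0226, (cx,cy)=(0.4912,0.8710)
member 1 (0-2): L=8.1000, (cx,cy)=(1.0000,0.0000)
member 2 (1-2): L=8.6728, (cx,cy)=(0.4229,-0.9062)
solve A·x = −loads:
  F[0-1] = -1801.5608 N (compression)
  F[0-2] = -658.4292 N (compression)
  F[1-2] = +1556.8291 N (tension)
  Rx@0 = +1543.3800 N
  Ry@0 = +1569.2302 N
  Ry@2 = -1410.7402 N

1556.829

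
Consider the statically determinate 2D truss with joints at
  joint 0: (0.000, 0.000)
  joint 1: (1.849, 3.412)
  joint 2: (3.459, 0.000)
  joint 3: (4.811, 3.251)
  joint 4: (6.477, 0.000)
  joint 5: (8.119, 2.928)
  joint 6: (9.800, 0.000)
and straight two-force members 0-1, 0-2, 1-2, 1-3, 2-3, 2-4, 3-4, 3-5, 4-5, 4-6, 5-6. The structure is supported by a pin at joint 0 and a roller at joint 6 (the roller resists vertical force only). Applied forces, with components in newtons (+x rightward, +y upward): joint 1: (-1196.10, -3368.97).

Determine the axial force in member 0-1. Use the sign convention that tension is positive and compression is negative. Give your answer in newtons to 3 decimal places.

N=7 nodes, M=11 members, R=3 reactions → 2N=14, M+R=14
member 0 (0-1): L=3.8808, (cx,cy)=(0.4764,0.8792)
member 1 (0-2): L=3.4590, (cx,cy)=(1.0000,0.0000)
member 2 (1-2): L=3.7728, (cx,cy)=(0.4267,-0.9044)
member 3 (1-3): L=2.9664, (cx,cy)=(0.9985,-0.0543)
member 4 (2-3): L=3.5209, (cx,cy)=(0.3840,0.9233)
member 5 (2-4): L=3.0180, (cx,cy)=(1.0000,0.0000)
member 6 (3-4): L=3.6530, (cx,cy)=(0.4561,-0.8899)
member 7 (3-5): L=3.3237, (cx,cy)=(0.9953,-0.0972)
member 8 (4-5): L=3.3570, (cx,cy)=(0.4891,0.8722)
member 9 (4-6): L=3.3230, (cx,cy)=(1.0000,0.0000)
member 10 (5-6): L=3.3762, (cx,cy)=(0.4979,-0.8672)
solve A·x = −loads:
  F[0-1] = -3582.5359 N (compression)
  F[0-2] = +510.7962 N (tension)
  F[1-2] = -217.2464 N (compression)
  F[1-3] = -418.7054 N (compression)
  F[2-3] = +212.7846 N (tension)
  F[2-4] = +336.3810 N (tension)
  F[3-4] = -220.4262 N (compression)
  F[3-5] = -236.9749 N (compression)
  F[4-5] = +224.9088 N (tension)
  F[4-6] = +125.8437 N (tension)
  F[5-6] = -252.7529 N (compression)
  Rx@0 = +1196.1000 N
  Ry@0 = +3149.7728 N
  Ry@6 = +219.1972 N

-3582.536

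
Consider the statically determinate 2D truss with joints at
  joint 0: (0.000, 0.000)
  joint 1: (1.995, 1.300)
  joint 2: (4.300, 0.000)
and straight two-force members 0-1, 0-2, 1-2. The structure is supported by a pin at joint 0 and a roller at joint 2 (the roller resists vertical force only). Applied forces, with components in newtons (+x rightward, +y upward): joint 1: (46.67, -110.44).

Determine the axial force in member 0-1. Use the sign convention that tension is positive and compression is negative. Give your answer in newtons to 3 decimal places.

N=3 nodes, M=3 members, R=3 reactions → 2N=6, M+R=6
member 0 (0-1): L=2.3812, (cx,cy)=(0.8378,0.5459)
member 1 (0-2): L=4.3000, (cx,cy)=(1.0000,0.0000)
member 2 (1-2): L=2.6463, (cx,cy)=(0.8710,-0.4912)
solve A·x = −loads:
  F[0-1] = -82.5930 N (compression)
  F[0-2] = +115.8680 N (tension)
  F[1-2] = -133.0257 N (compression)
  Rx@0 = -46.6700 N
  Ry@0 = +45.0914 N
  Ry@2 = +65.3486 N

-82.593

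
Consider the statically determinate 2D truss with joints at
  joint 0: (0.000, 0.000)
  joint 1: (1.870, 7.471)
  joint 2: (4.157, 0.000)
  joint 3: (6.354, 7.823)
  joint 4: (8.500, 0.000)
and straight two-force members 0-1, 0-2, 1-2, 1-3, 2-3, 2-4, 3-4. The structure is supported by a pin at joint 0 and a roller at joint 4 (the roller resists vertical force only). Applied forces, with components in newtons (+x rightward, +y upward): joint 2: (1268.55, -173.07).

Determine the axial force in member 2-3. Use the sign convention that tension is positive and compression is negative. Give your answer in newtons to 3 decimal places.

91.834

N=5 nodes, M=7 members, R=3 reactions → 2N=10, M+R=10
member 0 (0-1): L=7.7015, (cx,cy)=(0.2428,0.9701)
member 1 (0-2): L=4.1570, (cx,cy)=(1.0000,0.0000)
member 2 (1-2): L=7.8132, (cx,cy)=(0.2927,-0.9562)
member 3 (1-3): L=4.4978, (cx,cy)=(0.9969,0.0783)
member 4 (2-3): L=8.1256, (cx,cy)=(0.2704,0.9628)
member 5 (2-4): L=4.3430, (cx,cy)=(1.0000,0.0000)
member 6 (3-4): L=8.1120, (cx,cy)=(0.2645,-0.9644)
solve A·x = −loads:
  F[0-1] = -91.1566 N (compression)
  F[0-2] = +1290.6838 N (tension)
  F[1-2] = +88.5344 N (tension)
  F[1-3] = -48.1965 N (compression)
  F[2-3] = +91.8337 N (tension)
  F[2-4] = +23.2188 N (tension)
  F[3-4] = -87.7683 N (compression)
  Rx@0 = -1268.5500 N
  Ry@0 = +88.4286 N
  Ry@4 = +84.6414 N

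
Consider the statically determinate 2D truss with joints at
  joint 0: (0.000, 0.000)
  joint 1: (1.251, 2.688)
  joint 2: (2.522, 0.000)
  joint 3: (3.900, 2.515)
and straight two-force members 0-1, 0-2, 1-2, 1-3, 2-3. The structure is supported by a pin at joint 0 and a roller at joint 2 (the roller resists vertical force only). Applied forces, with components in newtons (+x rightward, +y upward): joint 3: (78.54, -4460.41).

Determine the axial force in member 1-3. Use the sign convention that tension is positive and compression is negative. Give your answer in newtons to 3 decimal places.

2440.500

N=4 nodes, M=5 members, R=3 reactions → 2N=8, M+R=8
member 0 (0-1): L=2.9649, (cx,cy)=(0.4219,0.9066)
member 1 (0-2): L=2.5220, (cx,cy)=(1.0000,0.0000)
member 2 (1-2): L=2.9733, (cx,cy)=(0.4275,-0.9040)
member 3 (1-3): L=2.6546, (cx,cy)=(0.9979,-0.0652)
member 4 (2-3): L=2.8678, (cx,cy)=(0.4805,0.8770)
solve A·x = −loads:
  F[0-1] = +2774.5333 N (tension)
  F[0-2] = -1092.1564 N (compression)
  F[1-2] = -2958.4102 N (compression)
  F[1-3] = +2440.4999 N (tension)
  F[2-3] = -4904.7038 N (compression)
  Rx@0 = -78.5400 N
  Ry@0 = -2515.4532 N
  Ry@2 = +6975.8632 N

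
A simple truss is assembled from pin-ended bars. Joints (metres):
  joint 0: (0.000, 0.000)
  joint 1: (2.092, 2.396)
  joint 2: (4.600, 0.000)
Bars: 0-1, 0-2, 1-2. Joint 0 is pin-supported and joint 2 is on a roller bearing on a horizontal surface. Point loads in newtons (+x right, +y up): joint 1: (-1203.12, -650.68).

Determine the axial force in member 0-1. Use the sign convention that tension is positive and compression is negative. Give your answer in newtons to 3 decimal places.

-1302.881

N=3 nodes, M=3 members, R=3 reactions → 2N=6, M+R=6
member 0 (0-1): L=3.1808, (cx,cy)=(0.6577,0.7533)
member 1 (0-2): L=4.6000, (cx,cy)=(1.0000,0.0000)
member 2 (1-2): L=3.4686, (cx,cy)=(0.7231,-0.6908)
solve A·x = −loads:
  F[0-1] = -1302.8808 N (compression)
  F[0-2] = -346.2114 N (compression)
  F[1-2] = +478.8093 N (tension)
  Rx@0 = +1203.1200 N
  Ry@0 = +981.4306 N
  Ry@2 = -330.7506 N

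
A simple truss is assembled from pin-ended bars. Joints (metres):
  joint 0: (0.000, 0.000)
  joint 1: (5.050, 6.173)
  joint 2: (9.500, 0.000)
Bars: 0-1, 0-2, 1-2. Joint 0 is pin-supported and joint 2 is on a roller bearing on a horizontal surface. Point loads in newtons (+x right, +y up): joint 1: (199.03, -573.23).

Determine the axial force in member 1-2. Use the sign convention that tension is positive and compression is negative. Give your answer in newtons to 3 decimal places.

N=3 nodes, M=3 members, R=3 reactions → 2N=6, M+R=6
member 0 (0-1): L=7.9755, (cx,cy)=(0.6332,0.7740)
member 1 (0-2): L=9.5000, (cx,cy)=(1.0000,0.0000)
member 2 (1-2): L=7.6098, (cx,cy)=(0.5848,-0.8112)
solve A·x = −loads:
  F[0-1] = -179.8269 N (compression)
  F[0-2] = +312.8946 N (tension)
  F[1-2] = -535.0680 N (compression)
  Rx@0 = -199.0300 N
  Ry@0 = +139.1854 N
  Ry@2 = +434.0446 N

-535.068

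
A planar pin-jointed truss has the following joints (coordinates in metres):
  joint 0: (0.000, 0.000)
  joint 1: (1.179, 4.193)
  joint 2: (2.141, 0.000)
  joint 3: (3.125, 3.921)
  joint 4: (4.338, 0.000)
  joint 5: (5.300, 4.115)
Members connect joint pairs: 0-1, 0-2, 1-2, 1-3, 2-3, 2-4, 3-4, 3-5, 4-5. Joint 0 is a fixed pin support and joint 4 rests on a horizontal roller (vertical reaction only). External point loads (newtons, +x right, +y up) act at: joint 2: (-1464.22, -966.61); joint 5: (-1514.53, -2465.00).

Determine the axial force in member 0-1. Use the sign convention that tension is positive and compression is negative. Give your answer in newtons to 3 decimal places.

-1433.077

N=6 nodes, M=9 members, R=3 reactions → 2N=12, M+R=12
member 0 (0-1): L=4.3556, (cx,cy)=(0.2707,0.9627)
member 1 (0-2): L=2.1410, (cx,cy)=(1.0000,0.0000)
member 2 (1-2): L=4.3019, (cx,cy)=(0.2236,-0.9747)
member 3 (1-3): L=1.9649, (cx,cy)=(0.9904,-0.1384)
member 4 (2-3): L=4.0426, (cx,cy)=(0.2434,0.9699)
member 5 (2-4): L=2.1970, (cx,cy)=(1.0000,0.0000)
member 6 (3-4): L=4.1043, (cx,cy)=(0.2955,-0.9553)
member 7 (3-5): L=2.1836, (cx,cy)=(0.9960,0.0888)
member 8 (4-5): L=4.2260, (cx,cy)=(0.2276,0.9737)
solve A·x = −loads:
  F[0-1] = -1433.0765 N (compression)
  F[0-2] = -2590.8366 N (compression)
  F[1-2] = +1519.7860 N (tension)
  F[1-3] = -734.8426 N (compression)
  F[2-3] = -530.6494 N (compression)
  F[2-4] = -657.5975 N (compression)
  F[3-4] = +342.8086 N (tension)
  F[3-5] = -962.0507 N (compression)
  F[4-5] = -2443.6875 N (compression)
  Rx@0 = +2978.7500 N
  Ry@0 = +1379.5766 N
  Ry@4 = +2052.0334 N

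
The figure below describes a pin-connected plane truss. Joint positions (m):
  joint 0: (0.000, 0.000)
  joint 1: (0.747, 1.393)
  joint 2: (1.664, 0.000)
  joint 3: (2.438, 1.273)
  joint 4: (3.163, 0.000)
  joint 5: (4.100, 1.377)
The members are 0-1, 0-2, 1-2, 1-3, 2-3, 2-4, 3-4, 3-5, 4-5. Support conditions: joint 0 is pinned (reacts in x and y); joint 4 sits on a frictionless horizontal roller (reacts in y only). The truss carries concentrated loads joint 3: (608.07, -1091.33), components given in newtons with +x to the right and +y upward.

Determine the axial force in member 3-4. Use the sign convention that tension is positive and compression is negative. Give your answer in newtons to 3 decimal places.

-1249.672

N=6 nodes, M=9 members, R=3 reactions → 2N=12, M+R=12
member 0 (0-1): L=1.5807, (cx,cy)=(0.4726,0.8813)
member 1 (0-2): L=1.6640, (cx,cy)=(1.0000,0.0000)
member 2 (1-2): L=1.6677, (cx,cy)=(0.5498,-0.8353)
member 3 (1-3): L=1.6953, (cx,cy)=(0.9975,-0.0708)
member 4 (2-3): L=1.4898, (cx,cy)=(0.5195,0.8545)
member 5 (2-4): L=1.4990, (cx,cy)=(1.0000,0.0000)
member 6 (3-4): L=1.4650, (cx,cy)=(0.4949,-0.8690)
member 7 (3-5): L=1.6653, (cx,cy)=(0.9980,0.0625)
member 8 (4-5): L=1.6656, (cx,cy)=(0.5626,0.8267)
solve A·x = −loads:
  F[0-1] = -6.1493 N (compression)
  F[0-2] = +610.9761 N (tension)
  F[1-2] = +7.0650 N (tension)
  F[1-3] = -6.8079 N (compression)
  F[2-3] = -6.9063 N (compression)
  F[2-4] = +618.4488 N (tension)
  F[3-4] = -1249.6724 N (compression)
  F[3-5] = +0.0000 N (tension)
  F[4-5] = -0.0000 N (compression)
  Rx@0 = -608.0700 N
  Ry@0 = +5.4193 N
  Ry@4 = +1085.9107 N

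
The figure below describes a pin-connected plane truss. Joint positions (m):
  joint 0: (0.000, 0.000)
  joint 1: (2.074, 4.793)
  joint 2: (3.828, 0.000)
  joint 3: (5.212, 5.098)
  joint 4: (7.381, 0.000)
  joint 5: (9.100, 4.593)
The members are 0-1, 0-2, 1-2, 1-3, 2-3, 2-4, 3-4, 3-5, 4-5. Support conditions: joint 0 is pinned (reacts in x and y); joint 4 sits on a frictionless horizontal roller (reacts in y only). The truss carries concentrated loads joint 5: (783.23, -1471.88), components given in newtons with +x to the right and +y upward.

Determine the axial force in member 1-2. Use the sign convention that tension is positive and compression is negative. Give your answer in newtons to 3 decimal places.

N=6 nodes, M=9 members, R=3 reactions → 2N=12, M+R=12
member 0 (0-1): L=5.2225, (cx,cy)=(0.3971,0.9178)
member 1 (0-2): L=3.8280, (cx,cy)=(1.0000,0.0000)
member 2 (1-2): L=5.1039, (cx,cy)=(0.3437,-0.9391)
member 3 (1-3): L=3.1528, (cx,cy)=(0.9953,0.0967)
member 4 (2-3): L=5.2825, (cx,cy)=(0.2620,0.9651)
member 5 (2-4): L=3.5530, (cx,cy)=(1.0000,0.0000)
member 6 (3-4): L=5.5402, (cx,cy)=(0.3915,-0.9202)
member 7 (3-5): L=3.9207, (cx,cy)=(0.9917,-0.1288)
member 8 (4-5): L=4.9041, (cx,cy)=(0.3505,0.9366)
solve A·x = −loads:
  F[0-1] = +904.5661 N (tension)
  F[0-2] = +424.0004 N (tension)
  F[1-2] = -817.7530 N (compression)
  F[1-3] = +643.2770 N (tension)
  F[2-3] = +795.7427 N (tension)
  F[2-4] = -65.5113 N (compression)
  F[3-4] = -1081.7758 N (compression)
  F[3-5] = +1282.9433 N (tension)
  F[4-5] = -1395.1453 N (compression)
  Rx@0 = -783.2300 N
  Ry@0 = -830.1771 N
  Ry@4 = +2302.0571 N

-817.753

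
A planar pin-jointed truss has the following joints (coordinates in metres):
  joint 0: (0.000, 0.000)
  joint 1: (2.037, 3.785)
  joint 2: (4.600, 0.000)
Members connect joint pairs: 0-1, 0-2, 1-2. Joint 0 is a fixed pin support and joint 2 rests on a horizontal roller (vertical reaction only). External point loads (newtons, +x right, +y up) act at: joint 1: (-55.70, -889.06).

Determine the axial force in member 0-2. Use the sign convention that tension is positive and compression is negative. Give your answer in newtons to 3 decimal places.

235.557

N=3 nodes, M=3 members, R=3 reactions → 2N=6, M+R=6
member 0 (0-1): L=4.2983, (cx,cy)=(0.4739,0.8806)
member 1 (0-2): L=4.6000, (cx,cy)=(1.0000,0.0000)
member 2 (1-2): L=4.5711, (cx,cy)=(0.5607,-0.8280)
solve A·x = −loads:
  F[0-1] = -614.5894 N (compression)
  F[0-2] = +235.5573 N (tension)
  F[1-2] = -420.1179 N (compression)
  Rx@0 = +55.7000 N
  Ry@0 = +541.1925 N
  Ry@2 = +347.8675 N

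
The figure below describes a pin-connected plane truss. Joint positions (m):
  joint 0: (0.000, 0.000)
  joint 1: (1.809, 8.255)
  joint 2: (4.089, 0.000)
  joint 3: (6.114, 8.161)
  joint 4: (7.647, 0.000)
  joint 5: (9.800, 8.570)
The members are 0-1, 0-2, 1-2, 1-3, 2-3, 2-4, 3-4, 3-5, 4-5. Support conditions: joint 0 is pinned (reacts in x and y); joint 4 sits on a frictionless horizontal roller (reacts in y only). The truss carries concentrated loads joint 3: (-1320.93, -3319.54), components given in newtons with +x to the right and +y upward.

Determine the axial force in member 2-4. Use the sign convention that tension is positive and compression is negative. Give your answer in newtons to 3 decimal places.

N=6 nodes, M=9 members, R=3 reactions → 2N=12, M+R=12
member 0 (0-1): L=8.4509, (cx,cy)=(0.2141,0.9768)
member 1 (0-2): L=4.0890, (cx,cy)=(1.0000,0.0000)
member 2 (1-2): L=8.5641, (cx,cy)=(0.2662,-0.9639)
member 3 (1-3): L=4.3060, (cx,cy)=(0.9998,-0.0218)
member 4 (2-3): L=8.4085, (cx,cy)=(0.2408,0.9706)
member 5 (2-4): L=3.5580, (cx,cy)=(1.0000,0.0000)
member 6 (3-4): L=8.3037, (cx,cy)=(0.1846,-0.9828)
member 7 (3-5): L=3.7086, (cx,cy)=(0.9939,0.1103)
member 8 (4-5): L=8.8363, (cx,cy)=(0.2437,0.9699)
solve A·x = −loads:
  F[0-1] = -2124.4316 N (compression)
  F[0-2] = -866.1734 N (compression)
  F[1-2] = +2176.3122 N (tension)
  F[1-3] = -1034.3990 N (compression)
  F[2-3] = -2161.3835 N (compression)
  F[2-4] = +233.7448 N (tension)
  F[3-4] = -1266.1153 N (compression)
  F[3-5] = -0.0000 N (compression)
  F[4-5] = -0.0000 N (compression)
  Rx@0 = +1320.9300 N
  Ry@0 = +2075.1883 N
  Ry@4 = +1244.3517 N

233.745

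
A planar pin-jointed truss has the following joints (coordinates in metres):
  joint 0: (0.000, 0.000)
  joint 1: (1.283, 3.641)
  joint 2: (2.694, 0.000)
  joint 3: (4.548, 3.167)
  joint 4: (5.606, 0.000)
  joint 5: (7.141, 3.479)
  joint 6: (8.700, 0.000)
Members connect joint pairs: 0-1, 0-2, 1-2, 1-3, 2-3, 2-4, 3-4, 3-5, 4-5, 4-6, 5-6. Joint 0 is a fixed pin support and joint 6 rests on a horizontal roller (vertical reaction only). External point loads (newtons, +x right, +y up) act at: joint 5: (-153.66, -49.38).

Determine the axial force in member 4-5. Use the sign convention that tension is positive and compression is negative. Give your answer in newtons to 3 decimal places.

-61.101

N=7 nodes, M=11 members, R=3 reactions → 2N=14, M+R=14
member 0 (0-1): L=3.8604, (cx,cy)=(0.3323,0.9432)
member 1 (0-2): L=2.6940, (cx,cy)=(1.0000,0.0000)
member 2 (1-2): L=3.9048, (cx,cy)=(0.3613,-0.9324)
member 3 (1-3): L=3.2992, (cx,cy)=(0.9896,-0.1437)
member 4 (2-3): L=3.6698, (cx,cy)=(0.5052,0.8630)
member 5 (2-4): L=2.9120, (cx,cy)=(1.0000,0.0000)
member 6 (3-4): L=3.3390, (cx,cy)=(0.3169,-0.9485)
member 7 (3-5): L=2.6117, (cx,cy)=(0.9928,0.1195)
member 8 (4-5): L=3.8026, (cx,cy)=(0.4037,0.9149)
member 9 (4-6): L=3.0940, (cx,cy)=(1.0000,0.0000)
member 10 (5-6): L=3.8123, (cx,cy)=(0.4089,-0.9126)
solve A·x = −loads:
  F[0-1] = -74.5316 N (compression)
  F[0-2] = -128.8897 N (compression)
  F[1-2] = +83.9697 N (tension)
  F[1-3] = -55.6901 N (compression)
  F[2-3] = -90.7257 N (compression)
  F[2-4] = -52.7122 N (compression)
  F[3-4] = +58.9384 N (tension)
  F[3-5] = -120.4857 N (compression)
  F[4-5] = -61.1010 N (compression)
  F[4-6] = -9.3724 N (compression)
  F[5-6] = +22.9190 N (tension)
  Rx@0 = +153.6600 N
  Ry@0 = +70.2950 N
  Ry@6 = -20.9150 N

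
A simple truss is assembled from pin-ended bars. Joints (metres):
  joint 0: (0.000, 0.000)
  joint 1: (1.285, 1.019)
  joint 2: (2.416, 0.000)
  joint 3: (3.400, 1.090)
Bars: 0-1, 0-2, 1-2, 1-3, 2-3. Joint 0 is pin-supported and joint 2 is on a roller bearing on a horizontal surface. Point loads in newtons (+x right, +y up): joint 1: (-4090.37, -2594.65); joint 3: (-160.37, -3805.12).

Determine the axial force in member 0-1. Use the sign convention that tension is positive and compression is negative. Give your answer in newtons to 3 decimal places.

-2353.640

N=4 nodes, M=5 members, R=3 reactions → 2N=8, M+R=8
member 0 (0-1): L=1.6400, (cx,cy)=(0.7835,0.6213)
member 1 (0-2): L=2.4160, (cx,cy)=(1.0000,0.0000)
member 2 (1-2): L=1.5223, (cx,cy)=(0.7429,-0.6694)
member 3 (1-3): L=2.1162, (cx,cy)=(0.9994,0.0336)
member 4 (2-3): L=1.4685, (cx,cy)=(0.6701,0.7423)
solve A·x = −loads:
  F[0-1] = -2353.6398 N (compression)
  F[0-2] = -2406.5723 N (compression)
  F[1-2] = -1522.1399 N (compression)
  F[1-3] = +3378.9552 N (tension)
  F[2-3] = -5279.0056 N (compression)
  Rx@0 = +4250.7400 N
  Ry@0 = +1462.4178 N
  Ry@2 = +4937.3522 N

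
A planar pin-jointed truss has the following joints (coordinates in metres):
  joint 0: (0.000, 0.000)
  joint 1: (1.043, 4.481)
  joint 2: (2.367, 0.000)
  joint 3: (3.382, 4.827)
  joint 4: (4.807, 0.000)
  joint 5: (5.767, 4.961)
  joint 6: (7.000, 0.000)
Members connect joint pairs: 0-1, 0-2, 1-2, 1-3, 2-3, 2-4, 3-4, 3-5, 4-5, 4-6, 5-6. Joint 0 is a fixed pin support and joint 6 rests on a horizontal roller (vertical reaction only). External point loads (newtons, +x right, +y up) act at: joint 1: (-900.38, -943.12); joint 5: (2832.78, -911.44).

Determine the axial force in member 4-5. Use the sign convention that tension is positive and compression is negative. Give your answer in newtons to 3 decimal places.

N=7 nodes, M=11 members, R=3 reactions → 2N=14, M+R=14
member 0 (0-1): L=4.6008, (cx,cy)=(0.2267,0.9740)
member 1 (0-2): L=2.3670, (cx,cy)=(1.0000,0.0000)
member 2 (1-2): L=4.6725, (cx,cy)=(0.2834,-0.9590)
member 3 (1-3): L=2.3645, (cx,cy)=(0.9892,0.1463)
member 4 (2-3): L=4.9326, (cx,cy)=(0.2058,0.9786)
member 5 (2-4): L=2.4400, (cx,cy)=(1.0000,0.0000)
member 6 (3-4): L=5.0329, (cx,cy)=(0.2831,-0.9591)
member 7 (3-5): L=2.3888, (cx,cy)=(0.9984,0.0561)
member 8 (4-5): L=5.0530, (cx,cy)=(0.1900,0.9818)
member 9 (4-6): L=2.1930, (cx,cy)=(1.0000,0.0000)
member 10 (5-6): L=5.1119, (cx,cy)=(0.2412,-0.9705)
solve A·x = −loads:
  F[0-1] = +480.6346 N (tension)
  F[0-2] = +1823.4399 N (tension)
  F[1-2] = -1260.7603 N (compression)
  F[1-3] = +1381.4597 N (tension)
  F[2-3] = +1235.5277 N (tension)
  F[2-4] = +1211.9501 N (tension)
  F[3-4] = -1354.0429 N (compression)
  F[3-5] = +2007.3667 N (tension)
  F[4-5] = +1322.7266 N (tension)
  F[4-6] = +577.2759 N (tension)
  F[5-6] = -2393.3439 N (compression)
  Rx@0 = -1932.4000 N
  Ry@0 = -468.1211 N
  Ry@6 = +2322.6811 N

1322.727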